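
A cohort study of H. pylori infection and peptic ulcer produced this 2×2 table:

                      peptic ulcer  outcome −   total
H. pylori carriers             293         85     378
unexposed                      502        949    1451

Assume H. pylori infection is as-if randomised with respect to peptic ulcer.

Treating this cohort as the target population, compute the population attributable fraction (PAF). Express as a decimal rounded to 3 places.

PAF ≈ 0.204

p₁ = P(outcome | exposed) = 293/378 = 0.77513
p₀ = P(outcome | unexposed) = 502/1451 = 0.34597
Exposure prevalence π = 378/1829 = 0.20667; overall risk P(Y=1) = 0.43466.
Under exogeneity, PAF = [P(Y=1) − p₀]/P(Y=1).
PAF = (0.43466 − 0.34597) / 0.43466 ≈ 0.2041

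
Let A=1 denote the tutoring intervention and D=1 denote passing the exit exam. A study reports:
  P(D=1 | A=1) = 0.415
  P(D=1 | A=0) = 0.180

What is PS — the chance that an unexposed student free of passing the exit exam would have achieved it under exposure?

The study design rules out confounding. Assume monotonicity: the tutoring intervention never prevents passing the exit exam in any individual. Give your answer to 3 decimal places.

Let p₁ = 0.415, p₀ = 0.18.
Under exogeneity and monotonicity, PS = (p₁ − p₀) / (1 − p₀).
PS = (0.415 − 0.18) / (1 − 0.18) = 0.235 / 0.82 ≈ 0.2866

PS ≈ 0.287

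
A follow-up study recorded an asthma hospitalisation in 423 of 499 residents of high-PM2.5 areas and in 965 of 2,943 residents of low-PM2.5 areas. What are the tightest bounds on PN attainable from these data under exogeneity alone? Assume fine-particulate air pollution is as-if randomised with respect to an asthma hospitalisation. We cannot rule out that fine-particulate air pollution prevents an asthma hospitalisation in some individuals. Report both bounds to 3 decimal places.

0.613 ≤ PN ≤ 0.793

p₁ = P(outcome | exposed) = 423/499 = 0.8477
p₀ = P(outcome | unexposed) = 965/2943 = 0.3279
Under exogeneity alone the bounds on PN are max{0,(p₁−p₀)/p₁} ≤ PN ≤ min{1,(1−p₀)/p₁}.
  lower = (p₁ − p₀)/p₁ = 0.5198 / 0.8477 ≈ 0.6132
  upper = min{1, (1 − p₀)/p₁} = 0.6721 / 0.8477 ≈ 0.7929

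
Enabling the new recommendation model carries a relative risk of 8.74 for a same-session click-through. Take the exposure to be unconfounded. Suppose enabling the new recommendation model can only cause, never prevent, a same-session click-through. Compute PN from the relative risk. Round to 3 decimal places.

Under exogeneity and monotonicity, PN = (RR − 1) / RR = 1 − 1/RR.
PN = (8.74 − 1) / 8.74 = 7.74 / 8.74 ≈ 0.8856

PN ≈ 0.886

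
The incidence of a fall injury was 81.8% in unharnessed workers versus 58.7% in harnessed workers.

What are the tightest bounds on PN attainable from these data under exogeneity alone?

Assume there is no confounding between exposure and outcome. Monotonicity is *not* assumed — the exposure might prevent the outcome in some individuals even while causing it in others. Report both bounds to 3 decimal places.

0.282 ≤ PN ≤ 0.505

p₁ = 0.818, p₀ = 0.587.
Under exogeneity alone the bounds on PN are max{0,(p₁−p₀)/p₁} ≤ PN ≤ min{1,(1−p₀)/p₁}.
  lower = (p₁ − p₀)/p₁ = 0.231 / 0.818 ≈ 0.2824
  upper = min{1, (1 − p₀)/p₁} = 0.413 / 0.818 ≈ 0.5049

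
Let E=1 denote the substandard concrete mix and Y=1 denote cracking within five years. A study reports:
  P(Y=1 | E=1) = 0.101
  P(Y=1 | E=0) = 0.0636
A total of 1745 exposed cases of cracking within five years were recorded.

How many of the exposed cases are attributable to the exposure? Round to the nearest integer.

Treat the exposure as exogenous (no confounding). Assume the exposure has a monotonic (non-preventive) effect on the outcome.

about 646 cases

Let p₁ = 0.101, p₀ = 0.0636.
PN = (p₁ − p₀)/p₁ = (0.101 − 0.0636) / 0.101 ≈ 0.37030.
Attributable cases ≈ PN × (exposed cases) = 0.37030 × 1745 ≈ 646.17.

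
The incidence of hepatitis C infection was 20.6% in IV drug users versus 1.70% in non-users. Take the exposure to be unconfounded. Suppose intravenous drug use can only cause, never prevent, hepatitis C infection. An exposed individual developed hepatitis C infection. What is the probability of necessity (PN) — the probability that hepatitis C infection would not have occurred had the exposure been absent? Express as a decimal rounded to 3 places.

p₁ = 0.206, p₀ = 0.017.
Under exogeneity and monotonicity, PN = (p₁ − p₀) / p₁.
PN = (0.206 − 0.017) / 0.206 = 0.189 / 0.206 ≈ 0.9175

PN ≈ 0.917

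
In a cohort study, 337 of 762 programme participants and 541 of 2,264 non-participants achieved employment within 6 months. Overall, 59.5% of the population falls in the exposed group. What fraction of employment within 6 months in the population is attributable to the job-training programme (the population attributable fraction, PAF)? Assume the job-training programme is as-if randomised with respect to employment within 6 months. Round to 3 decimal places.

p₁ = P(outcome | exposed) = 337/762 = 0.44226
p₀ = P(outcome | unexposed) = 541/2264 = 0.23896
Overall risk P(Y=1) = π·p₁ + (1−π)·p₀ = 0.595×0.44226 + 0.405×0.23896 = 0.35992.
Under exogeneity, PAF = [P(Y=1) − p₀] / P(Y=1).
PAF = (0.35992 − 0.23896) / 0.35992 ≈ 0.3361

PAF ≈ 0.336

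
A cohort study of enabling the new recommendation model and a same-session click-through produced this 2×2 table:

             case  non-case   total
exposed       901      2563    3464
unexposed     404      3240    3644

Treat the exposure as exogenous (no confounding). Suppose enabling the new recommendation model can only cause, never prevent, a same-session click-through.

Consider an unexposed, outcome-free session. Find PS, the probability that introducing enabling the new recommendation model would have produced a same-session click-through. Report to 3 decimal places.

p₁ = P(outcome | exposed) = 901/3464 = 0.2601
p₀ = P(outcome | unexposed) = 404/3644 = 0.11087
Under exogeneity and monotonicity, PS = (p₁ − p₀) / (1 − p₀).
PS = (0.2601 − 0.11087) / (1 − 0.11087) = 0.14924 / 0.88913 ≈ 0.1678

PS ≈ 0.168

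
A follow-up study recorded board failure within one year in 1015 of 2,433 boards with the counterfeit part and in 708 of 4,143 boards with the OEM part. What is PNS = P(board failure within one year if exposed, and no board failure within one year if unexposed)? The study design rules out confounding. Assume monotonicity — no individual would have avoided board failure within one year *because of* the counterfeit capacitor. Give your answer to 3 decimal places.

p₁ = P(outcome | exposed) = 1015/2433 = 0.41718
p₀ = P(outcome | unexposed) = 708/4143 = 0.17089
Under exogeneity and monotonicity, PNS = p₁ − p₀.
PNS = 0.41718 − 0.17089 = 0.24629

PNS ≈ 0.246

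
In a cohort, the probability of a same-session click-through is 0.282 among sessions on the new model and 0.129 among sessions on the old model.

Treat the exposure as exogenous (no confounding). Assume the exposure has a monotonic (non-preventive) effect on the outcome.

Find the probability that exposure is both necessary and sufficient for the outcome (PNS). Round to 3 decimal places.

PNS ≈ 0.153

Let p₁ = 0.282, p₀ = 0.129.
Under exogeneity and monotonicity, PNS = p₁ − p₀.
PNS = 0.282 − 0.129 = 0.153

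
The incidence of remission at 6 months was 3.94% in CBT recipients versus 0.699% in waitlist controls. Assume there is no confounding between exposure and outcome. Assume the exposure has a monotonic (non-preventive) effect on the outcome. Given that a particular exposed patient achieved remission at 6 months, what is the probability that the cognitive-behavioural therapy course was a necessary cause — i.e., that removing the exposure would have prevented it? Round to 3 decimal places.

PN ≈ 0.823

p₁ = 0.0394, p₀ = 0.00699.
Under exogeneity and monotonicity, PN = (p₁ − p₀) / p₁.
PN = (0.0394 − 0.00699) / 0.0394 = 0.03241 / 0.0394 ≈ 0.8226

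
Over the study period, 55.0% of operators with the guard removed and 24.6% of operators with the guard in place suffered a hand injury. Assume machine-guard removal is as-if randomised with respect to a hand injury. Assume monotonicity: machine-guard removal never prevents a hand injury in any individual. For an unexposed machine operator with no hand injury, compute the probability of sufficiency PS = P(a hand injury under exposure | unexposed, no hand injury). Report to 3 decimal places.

PS ≈ 0.403

p₁ = 0.55, p₀ = 0.246.
Under exogeneity and monotonicity, PS = (p₁ − p₀) / (1 − p₀).
PS = (0.55 − 0.246) / (1 − 0.246) = 0.304 / 0.754 ≈ 0.4032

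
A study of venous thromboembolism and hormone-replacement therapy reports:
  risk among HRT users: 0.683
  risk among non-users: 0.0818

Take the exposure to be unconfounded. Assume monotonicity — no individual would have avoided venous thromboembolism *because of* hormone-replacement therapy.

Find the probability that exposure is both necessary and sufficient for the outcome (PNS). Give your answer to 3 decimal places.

Let p₁ = 0.683, p₀ = 0.0818.
Under exogeneity and monotonicity, PNS = p₁ − p₀.
PNS = 0.683 − 0.0818 = 0.6012

PNS ≈ 0.601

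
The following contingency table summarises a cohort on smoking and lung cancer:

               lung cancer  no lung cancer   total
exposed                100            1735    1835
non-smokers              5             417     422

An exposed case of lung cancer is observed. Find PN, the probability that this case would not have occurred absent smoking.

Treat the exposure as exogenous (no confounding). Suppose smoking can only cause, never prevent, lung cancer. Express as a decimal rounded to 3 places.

p₁ = P(outcome | exposed) = 100/1835 = 0.054496
p₀ = P(outcome | unexposed) = 5/422 = 0.011848
Under exogeneity and monotonicity, PN = (p₁ − p₀)/p₁.
PN = (0.054496 − 0.011848) / 0.054496 ≈ 0.7826

PN ≈ 0.783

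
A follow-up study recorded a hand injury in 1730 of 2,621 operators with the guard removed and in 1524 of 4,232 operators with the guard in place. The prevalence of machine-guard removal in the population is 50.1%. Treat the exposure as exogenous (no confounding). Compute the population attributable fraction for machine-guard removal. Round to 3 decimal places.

PAF ≈ 0.294

p₁ = P(outcome | exposed) = 1730/2621 = 0.66005
p₀ = P(outcome | unexposed) = 1524/4232 = 0.36011
Overall risk P(Y=1) = π·p₁ + (1−π)·p₀ = 0.501×0.66005 + 0.499×0.36011 = 0.51038.
Under exogeneity, PAF = [P(Y=1) − p₀] / P(Y=1).
PAF = (0.51038 − 0.36011) / 0.51038 ≈ 0.2944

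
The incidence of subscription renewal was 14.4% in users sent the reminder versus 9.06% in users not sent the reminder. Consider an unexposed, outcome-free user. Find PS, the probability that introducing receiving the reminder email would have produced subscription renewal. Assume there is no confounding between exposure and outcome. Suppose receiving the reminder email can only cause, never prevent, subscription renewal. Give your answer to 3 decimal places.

p₁ = 0.144, p₀ = 0.0906.
Under exogeneity and monotonicity, PS = (p₁ − p₀) / (1 − p₀).
PS = (0.144 − 0.0906) / (1 − 0.0906) = 0.0534 / 0.9094 ≈ 0.0587

PS ≈ 0.059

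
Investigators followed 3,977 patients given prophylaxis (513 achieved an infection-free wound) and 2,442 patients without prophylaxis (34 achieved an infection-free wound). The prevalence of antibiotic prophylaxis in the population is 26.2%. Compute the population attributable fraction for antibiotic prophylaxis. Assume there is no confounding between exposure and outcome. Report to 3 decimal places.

PAF ≈ 0.684

p₁ = P(outcome | exposed) = 513/3977 = 0.12899
p₀ = P(outcome | unexposed) = 34/2442 = 0.013923
Overall risk P(Y=1) = π·p₁ + (1−π)·p₀ = 0.262×0.12899 + 0.738×0.013923 = 0.044071.
Under exogeneity, PAF = [P(Y=1) − p₀] / P(Y=1).
PAF = (0.044071 − 0.013923) / 0.044071 ≈ 0.6841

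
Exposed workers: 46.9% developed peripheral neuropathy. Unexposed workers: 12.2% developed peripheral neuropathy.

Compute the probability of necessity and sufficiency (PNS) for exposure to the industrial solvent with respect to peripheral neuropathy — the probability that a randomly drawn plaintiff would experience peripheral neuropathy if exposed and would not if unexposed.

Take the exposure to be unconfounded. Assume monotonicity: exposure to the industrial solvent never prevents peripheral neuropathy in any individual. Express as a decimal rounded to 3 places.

PNS ≈ 0.347

p₁ = 0.469, p₀ = 0.122.
Under exogeneity and monotonicity, PNS = p₁ − p₀.
PNS = 0.469 − 0.122 = 0.347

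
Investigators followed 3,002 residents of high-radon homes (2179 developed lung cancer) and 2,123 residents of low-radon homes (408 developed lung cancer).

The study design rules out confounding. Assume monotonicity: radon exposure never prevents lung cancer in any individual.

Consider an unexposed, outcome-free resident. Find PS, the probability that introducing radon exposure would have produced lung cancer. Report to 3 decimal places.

p₁ = P(outcome | exposed) = 2179/3002 = 0.72585
p₀ = P(outcome | unexposed) = 408/2123 = 0.19218
Under exogeneity and monotonicity, PS = (p₁ − p₀) / (1 − p₀).
PS = (0.72585 − 0.19218) / (1 − 0.19218) = 0.53367 / 0.80782 ≈ 0.6606

PS ≈ 0.661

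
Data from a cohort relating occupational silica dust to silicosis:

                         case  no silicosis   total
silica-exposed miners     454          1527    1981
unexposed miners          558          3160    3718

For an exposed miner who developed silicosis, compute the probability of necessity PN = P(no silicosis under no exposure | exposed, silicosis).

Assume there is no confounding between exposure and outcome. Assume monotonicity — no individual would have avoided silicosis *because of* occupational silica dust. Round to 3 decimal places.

p₁ = P(outcome | exposed) = 454/1981 = 0.22918
p₀ = P(outcome | unexposed) = 558/3718 = 0.15008
Under exogeneity and monotonicity, PN = (p₁ − p₀) / p₁.
PN = (0.22918 − 0.15008) / 0.22918 = 0.079096 / 0.22918 ≈ 0.3451

PN ≈ 0.345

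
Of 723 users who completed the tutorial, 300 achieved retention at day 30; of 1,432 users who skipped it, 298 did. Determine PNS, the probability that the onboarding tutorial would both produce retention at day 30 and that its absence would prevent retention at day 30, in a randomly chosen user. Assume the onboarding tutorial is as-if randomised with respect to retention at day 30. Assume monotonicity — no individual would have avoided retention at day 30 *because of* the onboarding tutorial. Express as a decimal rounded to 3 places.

p₁ = P(outcome | exposed) = 300/723 = 0.41494
p₀ = P(outcome | unexposed) = 298/1432 = 0.2081
Under exogeneity and monotonicity, PNS = p₁ − p₀.
PNS = 0.41494 − 0.2081 = 0.20684

PNS ≈ 0.207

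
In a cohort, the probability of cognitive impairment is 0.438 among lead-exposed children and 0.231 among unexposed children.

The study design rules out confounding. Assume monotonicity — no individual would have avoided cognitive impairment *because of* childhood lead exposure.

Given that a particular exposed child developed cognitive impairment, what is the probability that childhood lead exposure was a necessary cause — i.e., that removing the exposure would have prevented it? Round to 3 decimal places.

PN ≈ 0.473

Let p₁ = 0.438, p₀ = 0.231.
Under exogeneity and monotonicity, PN = (p₁ − p₀) / p₁.
PN = (0.438 − 0.231) / 0.438 = 0.207 / 0.438 ≈ 0.4726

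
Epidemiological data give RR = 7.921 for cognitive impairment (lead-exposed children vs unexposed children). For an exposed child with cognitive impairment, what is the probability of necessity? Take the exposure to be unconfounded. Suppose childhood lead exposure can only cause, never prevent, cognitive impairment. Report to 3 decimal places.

Under exogeneity and monotonicity, PN = (RR − 1) / RR = 1 − 1/RR.
PN = (7.921 − 1) / 7.921 = 6.921 / 7.921 ≈ 0.8738

PN ≈ 0.874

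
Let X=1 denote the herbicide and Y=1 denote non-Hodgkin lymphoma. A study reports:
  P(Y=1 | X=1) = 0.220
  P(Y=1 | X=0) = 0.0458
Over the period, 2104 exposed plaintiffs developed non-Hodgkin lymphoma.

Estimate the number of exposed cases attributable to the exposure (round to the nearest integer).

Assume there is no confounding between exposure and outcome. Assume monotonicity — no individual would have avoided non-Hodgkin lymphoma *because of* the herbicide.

Let p₁ = 0.22, p₀ = 0.0458.
PN = (p₁ − p₀)/p₁ = (0.22 − 0.0458) / 0.22 ≈ 0.79182.
Attributable cases ≈ PN × (exposed cases) = 0.79182 × 2104 ≈ 1665.99.

about 1666 cases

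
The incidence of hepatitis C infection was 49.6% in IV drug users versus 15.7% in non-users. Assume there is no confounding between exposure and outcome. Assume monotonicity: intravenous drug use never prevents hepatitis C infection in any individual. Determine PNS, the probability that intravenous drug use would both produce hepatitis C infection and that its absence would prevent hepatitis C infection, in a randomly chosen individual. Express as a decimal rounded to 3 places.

p₁ = 0.496, p₀ = 0.157.
Under exogeneity and monotonicity, PNS = p₁ − p₀.
PNS = 0.496 − 0.157 = 0.339

PNS ≈ 0.339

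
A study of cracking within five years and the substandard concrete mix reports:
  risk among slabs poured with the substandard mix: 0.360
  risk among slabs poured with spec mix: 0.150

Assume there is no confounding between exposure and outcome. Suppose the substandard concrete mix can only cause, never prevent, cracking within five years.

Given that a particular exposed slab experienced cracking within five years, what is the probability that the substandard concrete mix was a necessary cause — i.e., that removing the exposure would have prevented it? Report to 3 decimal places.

Let p₁ = 0.36, p₀ = 0.15.
Under exogeneity and monotonicity, PN = (p₁ − p₀) / p₁.
PN = (0.36 − 0.15) / 0.36 = 0.21 / 0.36 ≈ 0.5833

PN ≈ 0.583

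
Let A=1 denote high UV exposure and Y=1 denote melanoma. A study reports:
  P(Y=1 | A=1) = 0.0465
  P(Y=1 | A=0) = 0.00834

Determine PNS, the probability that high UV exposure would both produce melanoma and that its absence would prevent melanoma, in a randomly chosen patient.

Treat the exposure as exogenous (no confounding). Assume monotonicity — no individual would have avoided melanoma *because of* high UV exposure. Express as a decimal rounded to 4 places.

PNS ≈ 0.0382

Let p₁ = 0.0465, p₀ = 0.00834.
Under exogeneity and monotonicity, PNS = p₁ − p₀.
PNS = 0.0465 − 0.00834 = 0.03816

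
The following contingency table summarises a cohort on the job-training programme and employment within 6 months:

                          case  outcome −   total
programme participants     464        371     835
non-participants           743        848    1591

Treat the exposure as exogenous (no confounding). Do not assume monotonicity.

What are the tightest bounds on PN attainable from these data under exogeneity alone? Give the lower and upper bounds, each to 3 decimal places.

0.160 ≤ PN ≤ 0.959

p₁ = P(outcome | exposed) = 464/835 = 0.55569
p₀ = P(outcome | unexposed) = 743/1591 = 0.467
Under exogeneity alone the bounds on PN are max{0,(p₁−p₀)/p₁} ≤ PN ≤ min{1,(1−p₀)/p₁}.
  lower = (p₁ − p₀)/p₁ = 0.088687 / 0.55569 ≈ 0.1596
  upper = min{1, (1 − p₀)/p₁} = 0.533 / 0.55569 ≈ 0.9592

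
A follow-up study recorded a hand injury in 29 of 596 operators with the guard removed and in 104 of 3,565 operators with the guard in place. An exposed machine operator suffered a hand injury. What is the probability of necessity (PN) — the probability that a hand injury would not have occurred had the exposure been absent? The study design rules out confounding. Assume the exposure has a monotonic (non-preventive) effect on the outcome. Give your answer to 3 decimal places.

p₁ = P(outcome | exposed) = 29/596 = 0.048658
p₀ = P(outcome | unexposed) = 104/3565 = 0.029173
Under exogeneity and monotonicity, PN = (p₁ − p₀) / p₁.
PN = (0.048658 − 0.029173) / 0.048658 = 0.019485 / 0.048658 ≈ 0.4005

PN ≈ 0.400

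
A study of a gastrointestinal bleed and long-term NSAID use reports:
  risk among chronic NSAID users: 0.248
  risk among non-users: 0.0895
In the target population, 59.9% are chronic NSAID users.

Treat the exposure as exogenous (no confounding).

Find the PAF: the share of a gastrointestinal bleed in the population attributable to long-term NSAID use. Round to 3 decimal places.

PAF ≈ 0.515

Let p₁ = 0.248, p₀ = 0.0895.
Overall risk P(Y=1) = π·p₁ + (1−π)·p₀ = 0.599×0.248 + 0.401×0.0895 = 0.18444.
Under exogeneity, PAF = [P(Y=1) − p₀] / P(Y=1).
PAF = (0.18444 − 0.0895) / 0.18444 ≈ 0.5148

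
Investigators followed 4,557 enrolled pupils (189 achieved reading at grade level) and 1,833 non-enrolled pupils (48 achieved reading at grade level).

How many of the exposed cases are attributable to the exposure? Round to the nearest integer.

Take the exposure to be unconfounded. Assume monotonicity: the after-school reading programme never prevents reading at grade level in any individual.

about 70 cases

p₁ = P(outcome | exposed) = 189/4557 = 0.041475
p₀ = P(outcome | unexposed) = 48/1833 = 0.026187
PN = (p₁ − p₀)/p₁ = (0.041475 − 0.026187) / 0.041475 ≈ 0.36861.
Attributable cases ≈ PN × (exposed cases) = 0.36861 × 189 ≈ 69.67.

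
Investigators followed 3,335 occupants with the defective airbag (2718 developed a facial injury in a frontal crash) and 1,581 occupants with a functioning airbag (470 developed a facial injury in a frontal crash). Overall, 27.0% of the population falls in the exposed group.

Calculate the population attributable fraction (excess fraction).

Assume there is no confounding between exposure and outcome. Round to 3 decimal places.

PAF ≈ 0.320

p₁ = P(outcome | exposed) = 2718/3335 = 0.81499
p₀ = P(outcome | unexposed) = 470/1581 = 0.29728
Overall risk P(Y=1) = π·p₁ + (1−π)·p₀ = 0.27×0.81499 + 0.73×0.29728 = 0.43706.
Under exogeneity, PAF = [P(Y=1) − p₀] / P(Y=1).
PAF = (0.43706 − 0.29728) / 0.43706 ≈ 0.3198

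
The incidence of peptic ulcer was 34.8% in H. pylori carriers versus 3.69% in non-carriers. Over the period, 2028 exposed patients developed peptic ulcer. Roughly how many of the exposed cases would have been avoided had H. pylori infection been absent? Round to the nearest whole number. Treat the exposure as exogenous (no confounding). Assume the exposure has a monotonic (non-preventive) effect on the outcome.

about 1813 cases

p₁ = 0.348, p₀ = 0.0369.
PN = (p₁ − p₀)/p₁ = (0.348 − 0.0369) / 0.348 ≈ 0.89397.
Attributable cases ≈ PN × (exposed cases) = 0.89397 × 2028 ≈ 1812.96.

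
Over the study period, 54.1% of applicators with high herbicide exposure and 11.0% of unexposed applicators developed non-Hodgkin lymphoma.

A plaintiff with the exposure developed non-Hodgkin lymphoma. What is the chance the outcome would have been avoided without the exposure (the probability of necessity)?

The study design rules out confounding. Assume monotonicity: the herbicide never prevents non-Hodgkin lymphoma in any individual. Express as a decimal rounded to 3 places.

PN ≈ 0.797

p₁ = 0.541, p₀ = 0.11.
Under exogeneity and monotonicity, PN = (p₁ − p₀) / p₁.
PN = (0.541 − 0.11) / 0.541 = 0.431 / 0.541 ≈ 0.7967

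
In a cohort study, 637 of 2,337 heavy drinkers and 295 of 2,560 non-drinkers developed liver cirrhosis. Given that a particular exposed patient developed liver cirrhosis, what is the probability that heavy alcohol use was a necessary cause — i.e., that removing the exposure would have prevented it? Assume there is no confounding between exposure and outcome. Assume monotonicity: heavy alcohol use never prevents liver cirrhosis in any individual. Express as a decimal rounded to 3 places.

PN ≈ 0.577

p₁ = P(outcome | exposed) = 637/2337 = 0.27257
p₀ = P(outcome | unexposed) = 295/2560 = 0.11523
Under exogeneity and monotonicity, PN = (p₁ − p₀) / p₁.
PN = (0.27257 − 0.11523) / 0.27257 = 0.15734 / 0.27257 ≈ 0.5772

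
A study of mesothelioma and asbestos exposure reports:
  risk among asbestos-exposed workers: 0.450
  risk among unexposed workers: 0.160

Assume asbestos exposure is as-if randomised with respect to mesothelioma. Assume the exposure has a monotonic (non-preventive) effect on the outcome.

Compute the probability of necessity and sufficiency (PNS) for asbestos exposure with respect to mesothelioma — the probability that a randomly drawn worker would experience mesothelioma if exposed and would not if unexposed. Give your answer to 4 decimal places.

Let p₁ = 0.45, p₀ = 0.16.
Under exogeneity and monotonicity, PNS = p₁ − p₀.
PNS = 0.45 − 0.16 = 0.29

PNS ≈ 0.2900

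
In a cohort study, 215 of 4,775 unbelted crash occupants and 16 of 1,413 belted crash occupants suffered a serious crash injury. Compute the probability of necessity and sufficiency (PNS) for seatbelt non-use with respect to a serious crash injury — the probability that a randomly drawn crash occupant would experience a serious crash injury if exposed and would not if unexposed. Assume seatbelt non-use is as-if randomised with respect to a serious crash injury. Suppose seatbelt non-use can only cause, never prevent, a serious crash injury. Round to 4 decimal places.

p₁ = P(outcome | exposed) = 215/4775 = 0.045026
p₀ = P(outcome | unexposed) = 16/1413 = 0.011323
Under exogeneity and monotonicity, PNS = p₁ − p₀.
PNS = 0.045026 − 0.011323 = 0.033703

PNS ≈ 0.0337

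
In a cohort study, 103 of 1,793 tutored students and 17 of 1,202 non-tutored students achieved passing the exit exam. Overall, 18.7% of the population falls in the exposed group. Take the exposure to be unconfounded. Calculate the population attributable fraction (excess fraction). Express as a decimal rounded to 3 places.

p₁ = P(outcome | exposed) = 103/1793 = 0.057446
p₀ = P(outcome | unexposed) = 17/1202 = 0.014143
Overall risk P(Y=1) = π·p₁ + (1−π)·p₀ = 0.187×0.057446 + 0.813×0.014143 = 0.022241.
Under exogeneity, PAF = [P(Y=1) − p₀] / P(Y=1).
PAF = (0.022241 − 0.014143) / 0.022241 ≈ 0.3641

PAF ≈ 0.364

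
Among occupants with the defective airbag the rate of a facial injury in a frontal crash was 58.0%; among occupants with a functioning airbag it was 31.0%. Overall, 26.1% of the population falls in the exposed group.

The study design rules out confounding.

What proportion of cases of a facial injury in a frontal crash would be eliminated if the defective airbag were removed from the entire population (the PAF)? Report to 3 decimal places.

PAF ≈ 0.185

p₁ = 0.58, p₀ = 0.31.
Overall risk P(Y=1) = π·p₁ + (1−π)·p₀ = 0.261×0.58 + 0.739×0.31 = 0.38047.
Under exogeneity, PAF = [P(Y=1) − p₀] / P(Y=1).
PAF = (0.38047 − 0.31) / 0.38047 ≈ 0.1852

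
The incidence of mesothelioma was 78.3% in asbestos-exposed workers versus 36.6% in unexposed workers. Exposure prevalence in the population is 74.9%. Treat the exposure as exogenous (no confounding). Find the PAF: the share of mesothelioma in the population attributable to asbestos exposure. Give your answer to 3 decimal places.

p₁ = 0.783, p₀ = 0.366.
Overall risk P(Y=1) = π·p₁ + (1−π)·p₀ = 0.749×0.783 + 0.251×0.366 = 0.67833.
Under exogeneity, PAF = [P(Y=1) − p₀] / P(Y=1).
PAF = (0.67833 − 0.366) / 0.67833 ≈ 0.4604

PAF ≈ 0.460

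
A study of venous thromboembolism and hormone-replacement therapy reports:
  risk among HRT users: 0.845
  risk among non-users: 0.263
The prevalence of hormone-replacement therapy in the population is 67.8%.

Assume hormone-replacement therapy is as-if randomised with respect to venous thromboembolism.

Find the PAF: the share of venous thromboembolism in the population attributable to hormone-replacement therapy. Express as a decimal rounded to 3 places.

Let p₁ = 0.845, p₀ = 0.263.
Overall risk P(Y=1) = π·p₁ + (1−π)·p₀ = 0.678×0.845 + 0.322×0.263 = 0.6576.
Under exogeneity, PAF = [P(Y=1) − p₀] / P(Y=1).
PAF = (0.6576 − 0.263) / 0.6576 ≈ 0.6001

PAF ≈ 0.600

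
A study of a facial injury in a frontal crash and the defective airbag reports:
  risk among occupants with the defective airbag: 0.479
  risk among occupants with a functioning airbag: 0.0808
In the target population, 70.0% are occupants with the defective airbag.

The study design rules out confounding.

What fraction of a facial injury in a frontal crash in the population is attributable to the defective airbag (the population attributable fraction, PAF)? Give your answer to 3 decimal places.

PAF ≈ 0.775

Let p₁ = 0.479, p₀ = 0.0808.
Overall risk P(Y=1) = π·p₁ + (1−π)·p₀ = 0.7×0.479 + 0.3×0.0808 = 0.35954.
Under exogeneity, PAF = [P(Y=1) − p₀] / P(Y=1).
PAF = (0.35954 − 0.0808) / 0.35954 ≈ 0.7753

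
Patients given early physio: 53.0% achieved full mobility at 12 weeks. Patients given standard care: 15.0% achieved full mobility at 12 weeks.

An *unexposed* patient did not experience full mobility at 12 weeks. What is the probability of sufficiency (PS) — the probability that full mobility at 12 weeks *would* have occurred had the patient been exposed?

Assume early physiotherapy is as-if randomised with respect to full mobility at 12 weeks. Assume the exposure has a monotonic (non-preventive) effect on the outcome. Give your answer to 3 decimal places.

p₁ = 0.53, p₀ = 0.15.
Under exogeneity and monotonicity, PS = (p₁ − p₀) / (1 − p₀).
PS = (0.53 − 0.15) / (1 − 0.15) = 0.38 / 0.85 ≈ 0.4471

PS ≈ 0.447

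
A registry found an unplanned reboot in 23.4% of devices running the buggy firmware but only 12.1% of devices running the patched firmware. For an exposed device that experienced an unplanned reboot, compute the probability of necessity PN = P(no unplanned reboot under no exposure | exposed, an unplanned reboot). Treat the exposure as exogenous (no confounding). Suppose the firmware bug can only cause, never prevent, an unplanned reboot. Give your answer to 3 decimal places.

PN ≈ 0.483

p₁ = 0.234, p₀ = 0.121.
Under exogeneity and monotonicity, PN = (p₁ − p₀) / p₁.
PN = (0.234 − 0.121) / 0.234 = 0.113 / 0.234 ≈ 0.4829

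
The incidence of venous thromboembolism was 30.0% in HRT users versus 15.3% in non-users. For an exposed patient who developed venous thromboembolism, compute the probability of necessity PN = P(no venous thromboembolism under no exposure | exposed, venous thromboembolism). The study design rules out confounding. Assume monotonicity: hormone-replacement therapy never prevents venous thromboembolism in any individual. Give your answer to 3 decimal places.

PN ≈ 0.490

p₁ = 0.3, p₀ = 0.153.
Under exogeneity and monotonicity, PN = (p₁ − p₀) / p₁.
PN = (0.3 − 0.153) / 0.3 = 0.147 / 0.3 ≈ 0.4900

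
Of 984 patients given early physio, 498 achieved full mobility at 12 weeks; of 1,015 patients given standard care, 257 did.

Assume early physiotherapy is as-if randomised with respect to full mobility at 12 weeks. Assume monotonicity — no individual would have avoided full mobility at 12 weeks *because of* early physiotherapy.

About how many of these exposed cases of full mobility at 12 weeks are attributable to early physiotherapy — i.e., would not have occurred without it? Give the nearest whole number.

p₁ = P(outcome | exposed) = 498/984 = 0.5061
p₀ = P(outcome | unexposed) = 257/1015 = 0.2532
PN = (p₁ − p₀)/p₁ = (0.5061 − 0.2532) / 0.5061 ≈ 0.49970.
Attributable cases ≈ PN × (exposed cases) = 0.49970 × 498 ≈ 248.85.

about 249 cases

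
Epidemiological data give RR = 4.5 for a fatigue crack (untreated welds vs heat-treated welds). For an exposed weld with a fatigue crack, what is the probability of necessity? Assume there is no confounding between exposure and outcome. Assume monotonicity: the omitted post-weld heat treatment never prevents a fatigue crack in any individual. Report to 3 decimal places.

PN ≈ 0.778

Under exogeneity and monotonicity, PN = (RR − 1) / RR = 1 − 1/RR.
PN = (4.5 − 1) / 4.5 = 3.5 / 4.5 ≈ 0.7778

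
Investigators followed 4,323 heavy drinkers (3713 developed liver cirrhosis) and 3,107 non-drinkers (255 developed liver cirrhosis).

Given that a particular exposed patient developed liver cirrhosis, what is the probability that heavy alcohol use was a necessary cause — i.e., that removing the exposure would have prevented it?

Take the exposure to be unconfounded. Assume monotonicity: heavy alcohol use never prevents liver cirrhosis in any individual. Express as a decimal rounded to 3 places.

p₁ = P(outcome | exposed) = 3713/4323 = 0.85889
p₀ = P(outcome | unexposed) = 255/3107 = 0.082073
Under exogeneity and monotonicity, PN = (p₁ − p₀) / p₁.
PN = (0.85889 − 0.082073) / 0.85889 = 0.77682 / 0.85889 ≈ 0.9044

PN ≈ 0.904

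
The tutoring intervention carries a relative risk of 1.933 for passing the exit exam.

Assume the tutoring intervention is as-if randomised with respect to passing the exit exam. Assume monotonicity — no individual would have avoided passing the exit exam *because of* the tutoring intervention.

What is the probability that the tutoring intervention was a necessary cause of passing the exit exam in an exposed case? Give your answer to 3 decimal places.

PN ≈ 0.483

Under exogeneity and monotonicity, PN = (RR − 1) / RR = 1 − 1/RR.
PN = (1.933 − 1) / 1.933 = 0.933 / 1.933 ≈ 0.4827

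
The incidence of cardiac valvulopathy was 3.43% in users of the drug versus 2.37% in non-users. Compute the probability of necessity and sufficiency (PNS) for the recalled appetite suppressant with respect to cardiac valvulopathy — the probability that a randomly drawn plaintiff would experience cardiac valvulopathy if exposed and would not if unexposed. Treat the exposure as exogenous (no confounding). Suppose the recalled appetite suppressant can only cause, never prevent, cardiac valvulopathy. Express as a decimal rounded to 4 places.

p₁ = 0.0343, p₀ = 0.0237.
Under exogeneity and monotonicity, PNS = p₁ − p₀.
PNS = 0.0343 − 0.0237 = 0.0106

PNS ≈ 0.0106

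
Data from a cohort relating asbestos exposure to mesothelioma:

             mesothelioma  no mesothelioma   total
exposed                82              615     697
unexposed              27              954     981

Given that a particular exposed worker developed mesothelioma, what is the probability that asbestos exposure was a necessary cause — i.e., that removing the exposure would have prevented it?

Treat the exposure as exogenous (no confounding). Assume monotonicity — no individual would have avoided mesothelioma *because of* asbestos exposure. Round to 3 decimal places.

PN ≈ 0.766

p₁ = P(outcome | exposed) = 82/697 = 0.11765
p₀ = P(outcome | unexposed) = 27/981 = 0.027523
Under exogeneity and monotonicity, PN = (p₁ − p₀) / p₁.
PN = (0.11765 − 0.027523) / 0.11765 = 0.090124 / 0.11765 ≈ 0.7661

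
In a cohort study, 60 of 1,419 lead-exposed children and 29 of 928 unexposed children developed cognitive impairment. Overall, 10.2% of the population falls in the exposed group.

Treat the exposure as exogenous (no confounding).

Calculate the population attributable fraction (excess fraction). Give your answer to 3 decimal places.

PAF ≈ 0.035

p₁ = P(outcome | exposed) = 60/1419 = 0.042283
p₀ = P(outcome | unexposed) = 29/928 = 0.03125
Overall risk P(Y=1) = π·p₁ + (1−π)·p₀ = 0.102×0.042283 + 0.898×0.03125 = 0.032375.
Under exogeneity, PAF = [P(Y=1) − p₀] / P(Y=1).
PAF = (0.032375 − 0.03125) / 0.032375 ≈ 0.0348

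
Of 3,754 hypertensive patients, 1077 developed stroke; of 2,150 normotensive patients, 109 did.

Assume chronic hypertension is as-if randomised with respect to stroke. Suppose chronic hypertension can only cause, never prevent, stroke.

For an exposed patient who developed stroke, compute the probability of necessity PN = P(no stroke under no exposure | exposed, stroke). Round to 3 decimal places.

PN ≈ 0.823

p₁ = P(outcome | exposed) = 1077/3754 = 0.28689
p₀ = P(outcome | unexposed) = 109/2150 = 0.050698
Under exogeneity and monotonicity, PN = (p₁ − p₀) / p₁.
PN = (0.28689 − 0.050698) / 0.28689 = 0.2362 / 0.28689 ≈ 0.8233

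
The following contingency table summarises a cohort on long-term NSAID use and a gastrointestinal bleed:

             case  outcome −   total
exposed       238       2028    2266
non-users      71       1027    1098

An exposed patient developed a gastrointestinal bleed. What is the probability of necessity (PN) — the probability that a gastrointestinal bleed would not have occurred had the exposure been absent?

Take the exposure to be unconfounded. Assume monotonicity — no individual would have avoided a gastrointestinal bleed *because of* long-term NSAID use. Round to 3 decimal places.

PN ≈ 0.384

p₁ = P(outcome | exposed) = 238/2266 = 0.10503
p₀ = P(outcome | unexposed) = 71/1098 = 0.064663
Under exogeneity and monotonicity, PN = (p₁ − p₀)/p₁.
PN = (0.10503 − 0.064663) / 0.10503 ≈ 0.3843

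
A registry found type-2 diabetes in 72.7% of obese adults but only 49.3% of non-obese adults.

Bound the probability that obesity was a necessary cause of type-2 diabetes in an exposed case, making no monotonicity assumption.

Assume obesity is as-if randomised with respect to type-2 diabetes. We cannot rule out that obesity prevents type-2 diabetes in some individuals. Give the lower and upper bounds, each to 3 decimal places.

p₁ = 0.727, p₀ = 0.493.
Under exogeneity alone the bounds on PN are max{0,(p₁−p₀)/p₁} ≤ PN ≤ min{1,(1−p₀)/p₁}.
  lower = (p₁ − p₀)/p₁ = 0.234 / 0.727 ≈ 0.3219
  upper = min{1, (1 − p₀)/p₁} = 0.507 / 0.727 ≈ 0.6974

0.322 ≤ PN ≤ 0.697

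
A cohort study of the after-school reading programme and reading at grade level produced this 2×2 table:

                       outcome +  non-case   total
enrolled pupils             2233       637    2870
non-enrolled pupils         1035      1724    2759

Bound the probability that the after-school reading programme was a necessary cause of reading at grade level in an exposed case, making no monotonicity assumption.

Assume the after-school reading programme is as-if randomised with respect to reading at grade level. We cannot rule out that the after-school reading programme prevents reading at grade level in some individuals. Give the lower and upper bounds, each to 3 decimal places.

0.518 ≤ PN ≤ 0.803

p₁ = P(outcome | exposed) = 2233/2870 = 0.77805
p₀ = P(outcome | unexposed) = 1035/2759 = 0.37514
Under exogeneity alone the bounds on PN are max{0,(p₁−p₀)/p₁} ≤ PN ≤ min{1,(1−p₀)/p₁}.
  lower = (p₁ − p₀)/p₁ = 0.40291 / 0.77805 ≈ 0.5179
  upper = min{1, (1 − p₀)/p₁} = 0.62486 / 0.77805 ≈ 0.8031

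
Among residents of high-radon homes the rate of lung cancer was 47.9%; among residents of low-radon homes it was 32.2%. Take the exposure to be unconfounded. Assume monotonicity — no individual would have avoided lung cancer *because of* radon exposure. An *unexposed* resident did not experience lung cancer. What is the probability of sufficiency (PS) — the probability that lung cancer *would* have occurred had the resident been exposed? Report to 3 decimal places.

PS ≈ 0.232

p₁ = 0.479, p₀ = 0.322.
Under exogeneity and monotonicity, PS = (p₁ − p₀) / (1 − p₀).
PS = (0.479 − 0.322) / (1 − 0.322) = 0.157 / 0.678 ≈ 0.2316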